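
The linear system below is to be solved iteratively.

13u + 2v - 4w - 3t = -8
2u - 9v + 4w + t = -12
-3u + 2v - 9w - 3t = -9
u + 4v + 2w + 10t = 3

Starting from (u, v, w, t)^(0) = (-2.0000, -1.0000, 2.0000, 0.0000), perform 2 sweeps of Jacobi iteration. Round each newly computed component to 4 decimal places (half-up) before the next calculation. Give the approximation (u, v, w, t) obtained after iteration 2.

(-0.3291, 2.0650, 1.1771, -0.7154)

Iteration 1:
  u = (-8 - (2)·-1.0000 - (-4)·2.0000 - (-3)·0.0000) / (13) = 0.1538
  v = (-12 - (2)·-2.0000 - (4)·2.0000 - (1)·0.0000) / (-9) = 1.7778
  w = (-9 - (-3)·-2.0000 - (2)·-1.0000 - (-3)·0.0000) / (-9) = 1.4444
  t = (3 - (1)·-2.0000 - (4)·-1.0000 - (2)·2.0000) / (10) = 0.5000
Iteration 2:
  u = (-8 - (2)·1.7778 - (-4)·1.4444 - (-3)·0.5000) / (13) = -0.3291
  v = (-12 - (2)·0.1538 - (4)·1.4444 - (1)·0.5000) / (-9) = 2.0650
  w = (-9 - (-3)·0.1538 - (2)·1.7778 - (-3)·0.5000) / (-9) = 1.1771
  t = (3 - (1)·0.1538 - (4)·1.7778 - (2)·1.4444) / (10) = -0.7154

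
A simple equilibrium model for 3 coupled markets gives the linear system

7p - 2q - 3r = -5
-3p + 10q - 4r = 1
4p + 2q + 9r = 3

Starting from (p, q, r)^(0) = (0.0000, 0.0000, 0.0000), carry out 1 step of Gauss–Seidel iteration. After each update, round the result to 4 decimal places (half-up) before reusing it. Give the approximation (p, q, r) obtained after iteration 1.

Iteration 1:
  p = (-5 - (-2)·0.0000 - (-3)·0.0000) / (7) = -0.7143
  q = (1 - (-3)·-0.7143 - (-4)·0.0000) / (10) = -0.1143
  r = (3 - (4)·-0.7143 - (2)·-0.1143) / (9) = 0.6762

(-0.7143, -0.1143, 0.6762)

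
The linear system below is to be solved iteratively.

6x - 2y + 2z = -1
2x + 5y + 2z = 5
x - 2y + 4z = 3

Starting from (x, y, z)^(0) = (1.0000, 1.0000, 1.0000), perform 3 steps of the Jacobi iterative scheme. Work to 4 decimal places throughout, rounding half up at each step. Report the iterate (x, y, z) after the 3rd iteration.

(-0.2417, 0.8166, 1.1917)

Iteration 1:
  x = (-1 - (-2)·1.0000 - (2)·1.0000) / (6) = -0.1667
  y = (5 - (2)·1.0000 - (2)·1.0000) / (5) = 0.2000
  z = (3 - (1)·1.0000 - (-2)·1.0000) / (4) = 1.0000
Iteration 2:
  x = (-1 - (-2)·0.2000 - (2)·1.0000) / (6) = -0.4333
  y = (5 - (2)·-0.1667 - (2)·1.0000) / (5) = 0.6667
  z = (3 - (1)·-0.1667 - (-2)·0.2000) / (4) = 0.8917
Iteration 3:
  x = (-1 - (-2)·0.6667 - (2)·0.8917) / (6) = -0.2417
  y = (5 - (2)·-0.4333 - (2)·0.8917) / (5) = 0.8166
  z = (3 - (1)·-0.4333 - (-2)·0.6667) / (4) = 1.1917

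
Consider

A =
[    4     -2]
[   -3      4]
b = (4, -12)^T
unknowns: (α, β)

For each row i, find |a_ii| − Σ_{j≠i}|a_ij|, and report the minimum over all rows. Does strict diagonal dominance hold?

1

row 1: |4| − (2) = 2
row 2: |4| − (3) = 1
minimum over rows = 1 → strictly diagonally dominant (convergence guaranteed)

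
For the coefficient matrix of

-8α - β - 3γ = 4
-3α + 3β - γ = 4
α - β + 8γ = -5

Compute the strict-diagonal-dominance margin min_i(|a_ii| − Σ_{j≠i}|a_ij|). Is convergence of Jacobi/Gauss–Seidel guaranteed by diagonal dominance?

row 1: |-8| − (1+3) = 4
row 2: |3| − (3+1) = -1
row 3: |8| − (1+1) = 6
minimum over rows = -1 → not strictly diagonally dominant

-1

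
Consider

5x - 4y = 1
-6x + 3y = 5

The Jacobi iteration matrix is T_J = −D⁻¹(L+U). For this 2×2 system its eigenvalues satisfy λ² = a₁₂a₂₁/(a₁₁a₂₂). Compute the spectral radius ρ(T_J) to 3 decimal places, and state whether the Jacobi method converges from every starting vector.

1.265

a₁₂a₂₁/(a₁₁a₂₂) = (-4)·(-6) / ((5)·(3)) = 1.600000
ρ = √|1.600000| = √1.600000 = 1.265
ρ > 1, so Jacobi diverges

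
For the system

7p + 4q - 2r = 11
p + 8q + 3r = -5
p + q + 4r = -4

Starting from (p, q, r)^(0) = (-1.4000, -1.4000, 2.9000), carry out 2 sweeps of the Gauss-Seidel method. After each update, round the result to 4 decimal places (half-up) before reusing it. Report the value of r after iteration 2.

Iteration 1:
  p = (11 - (4)·-1.4000 - (-2)·2.9000) / (7) = 3.2000
  q = (-5 - (1)·3.2000 - (3)·2.9000) / (8) = -2.1125
  r = (-4 - (1)·3.2000 - (1)·-2.1125) / (4) = -1.2719
Iteration 2:
  p = (11 - (4)·-2.1125 - (-2)·-1.2719) / (7) = 2.4152
  q = (-5 - (1)·2.4152 - (3)·-1.2719) / (8) = -0.4499
  r = (-4 - (1)·2.4152 - (1)·-0.4499) / (4) = -1.4913

-1.4913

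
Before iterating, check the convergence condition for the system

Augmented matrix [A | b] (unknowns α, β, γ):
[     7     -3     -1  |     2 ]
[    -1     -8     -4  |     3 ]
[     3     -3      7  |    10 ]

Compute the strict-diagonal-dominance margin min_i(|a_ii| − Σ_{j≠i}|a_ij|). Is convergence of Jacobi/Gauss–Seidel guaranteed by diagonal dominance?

1

row 1: |7| − (3+1) = 3
row 2: |-8| − (1+4) = 3
row 3: |7| − (3+3) = 1
minimum over rows = 1 → strictly diagonally dominant (convergence guaranteed)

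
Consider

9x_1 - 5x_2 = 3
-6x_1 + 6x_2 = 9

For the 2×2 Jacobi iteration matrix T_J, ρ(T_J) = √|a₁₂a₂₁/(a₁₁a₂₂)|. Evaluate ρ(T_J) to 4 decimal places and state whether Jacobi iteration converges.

a₁₂a₂₁/(a₁₁a₂₂) = (-5)·(-6) / ((9)·(6)) = 0.555556
ρ = √|0.555556| = √0.555556 = 0.7454
ρ < 1, so Jacobi converges

0.7454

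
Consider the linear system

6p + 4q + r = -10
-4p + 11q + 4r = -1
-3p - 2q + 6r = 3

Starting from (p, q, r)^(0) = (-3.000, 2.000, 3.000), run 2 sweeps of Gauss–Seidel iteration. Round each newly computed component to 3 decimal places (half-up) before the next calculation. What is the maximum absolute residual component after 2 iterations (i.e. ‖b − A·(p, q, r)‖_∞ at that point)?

15.910

Iteration 1:
  p = (-10 - (4)·2.000 - (1)·3.000) / (6) = -3.500
  q = (-1 - (-4)·-3.500 - (4)·3.000) / (11) = -2.455
  r = (3 - (-3)·-3.500 - (-2)·-2.455) / (6) = -2.068
Iteration 2:
  p = (-10 - (4)·-2.455 - (1)·-2.068) / (6) = 0.315
  q = (-1 - (-4)·0.315 - (4)·-2.068) / (11) = 0.776
  r = (3 - (-3)·0.315 - (-2)·0.776) / (6) = 0.916
Residual b − A·x = (-15.910, -11.940, 0.001); ∞-norm = 15.910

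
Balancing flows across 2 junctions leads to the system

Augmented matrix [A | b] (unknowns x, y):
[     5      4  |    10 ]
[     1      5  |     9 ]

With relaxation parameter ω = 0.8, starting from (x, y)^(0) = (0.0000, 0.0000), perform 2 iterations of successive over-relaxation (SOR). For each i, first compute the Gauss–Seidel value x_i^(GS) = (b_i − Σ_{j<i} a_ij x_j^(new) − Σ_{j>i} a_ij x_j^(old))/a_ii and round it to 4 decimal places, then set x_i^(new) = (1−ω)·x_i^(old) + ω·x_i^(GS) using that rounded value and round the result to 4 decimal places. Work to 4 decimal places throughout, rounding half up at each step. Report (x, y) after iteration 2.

(1.1622, 1.4909)

Iteration 1:
  x: GS value = (10 - (4)·0.0000) / (5) = 2.0000;  x ← (1−ω)·0.0000 + ω·2.0000 = 1.6000
  y: GS value = (9 - (1)·1.6000) / (5) = 1.4800;  y ← (1−ω)·0.0000 + ω·1.4800 = 1.1840
Iteration 2:
  x: GS value = (10 - (4)·1.1840) / (5) = 1.0528;  x ← (1−ω)·1.6000 + ω·1.0528 = 1.1622
  y: GS value = (9 - (1)·1.1622) / (5) = 1.5676;  y ← (1−ω)·1.1840 + ω·1.5676 = 1.4909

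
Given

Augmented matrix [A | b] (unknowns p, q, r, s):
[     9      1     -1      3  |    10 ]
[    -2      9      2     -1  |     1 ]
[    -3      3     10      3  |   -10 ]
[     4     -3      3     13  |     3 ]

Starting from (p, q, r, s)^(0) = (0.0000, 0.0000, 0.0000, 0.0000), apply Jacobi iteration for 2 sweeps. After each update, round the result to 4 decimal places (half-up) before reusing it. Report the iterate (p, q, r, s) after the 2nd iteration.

(0.9107, 0.6059, -0.7692, 0.1453)

Iteration 1:
  p = (10 - (1)·0.0000 - (-1)·0.0000 - (3)·0.0000) / (9) = 1.1111
  q = (1 - (-2)·0.0000 - (2)·0.0000 - (-1)·0.0000) / (9) = 0.1111
  r = (-10 - (-3)·0.0000 - (3)·0.0000 - (3)·0.0000) / (10) = -1.0000
  s = (3 - (4)·0.0000 - (-3)·0.0000 - (3)·0.0000) / (13) = 0.2308
Iteration 2:
  p = (10 - (1)·0.1111 - (-1)·-1.0000 - (3)·0.2308) / (9) = 0.9107
  q = (1 - (-2)·1.1111 - (2)·-1.0000 - (-1)·0.2308) / (9) = 0.6059
  r = (-10 - (-3)·1.1111 - (3)·0.1111 - (3)·0.2308) / (10) = -0.7692
  s = (3 - (4)·1.1111 - (-3)·0.1111 - (3)·-1.0000) / (13) = 0.1453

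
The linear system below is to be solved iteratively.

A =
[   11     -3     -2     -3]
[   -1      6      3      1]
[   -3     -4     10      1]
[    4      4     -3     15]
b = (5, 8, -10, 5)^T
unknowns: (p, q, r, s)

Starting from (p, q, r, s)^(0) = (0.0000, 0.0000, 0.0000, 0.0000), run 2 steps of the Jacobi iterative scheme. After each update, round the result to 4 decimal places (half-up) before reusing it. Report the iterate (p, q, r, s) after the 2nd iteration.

(0.7273, 1.8535, -0.3637, -0.3434)

Iteration 1:
  p = (5 - (-3)·0.0000 - (-2)·0.0000 - (-3)·0.0000) / (11) = 0.4545
  q = (8 - (-1)·0.0000 - (3)·0.0000 - (1)·0.0000) / (6) = 1.3333
  r = (-10 - (-3)·0.0000 - (-4)·0.0000 - (1)·0.0000) / (10) = -1.0000
  s = (5 - (4)·0.0000 - (4)·0.0000 - (-3)·0.0000) / (15) = 0.3333
Iteration 2:
  p = (5 - (-3)·1.3333 - (-2)·-1.0000 - (-3)·0.3333) / (11) = 0.7273
  q = (8 - (-1)·0.4545 - (3)·-1.0000 - (1)·0.3333) / (6) = 1.8535
  r = (-10 - (-3)·0.4545 - (-4)·1.3333 - (1)·0.3333) / (10) = -0.3637
  s = (5 - (4)·0.4545 - (4)·1.3333 - (-3)·-1.0000) / (15) = -0.3434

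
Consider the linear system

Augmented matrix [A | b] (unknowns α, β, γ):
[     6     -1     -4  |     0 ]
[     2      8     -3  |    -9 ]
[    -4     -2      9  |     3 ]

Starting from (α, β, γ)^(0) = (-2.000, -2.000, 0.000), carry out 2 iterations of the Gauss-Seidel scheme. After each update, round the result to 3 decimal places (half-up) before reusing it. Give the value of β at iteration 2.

Iteration 1:
  α = (0 - (-1)·-2.000 - (-4)·0.000) / (6) = -0.333
  β = (-9 - (2)·-0.333 - (-3)·0.000) / (8) = -1.042
  γ = (3 - (-4)·-0.333 - (-2)·-1.042) / (9) = -0.046
Iteration 2:
  α = (0 - (-1)·-1.042 - (-4)·-0.046) / (6) = -0.204
  β = (-9 - (2)·-0.204 - (-3)·-0.046) / (8) = -1.091
  γ = (3 - (-4)·-0.204 - (-2)·-1.091) / (9) = 0.000

-1.091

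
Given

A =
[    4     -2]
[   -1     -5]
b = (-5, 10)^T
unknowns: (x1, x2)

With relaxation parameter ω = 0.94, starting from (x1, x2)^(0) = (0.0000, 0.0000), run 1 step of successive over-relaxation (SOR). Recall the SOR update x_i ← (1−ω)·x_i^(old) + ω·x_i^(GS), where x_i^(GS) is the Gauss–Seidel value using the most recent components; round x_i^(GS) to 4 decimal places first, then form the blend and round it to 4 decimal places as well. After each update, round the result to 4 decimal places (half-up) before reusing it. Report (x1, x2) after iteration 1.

Iteration 1:
  x1: GS value = (-5 - (-2)·0.0000) / (4) = -1.2500;  x1 ← (1−ω)·0.0000 + ω·-1.2500 = -1.1750
  x2: GS value = (10 - (-1)·-1.1750) / (-5) = -1.7650;  x2 ← (1−ω)·0.0000 + ω·-1.7650 = -1.6591

(-1.1750, -1.6591)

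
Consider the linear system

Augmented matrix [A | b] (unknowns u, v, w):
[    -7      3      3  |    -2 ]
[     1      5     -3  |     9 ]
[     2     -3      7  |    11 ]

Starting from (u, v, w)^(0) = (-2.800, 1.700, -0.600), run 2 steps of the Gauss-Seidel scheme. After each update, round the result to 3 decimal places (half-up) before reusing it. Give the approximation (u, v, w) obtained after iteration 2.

Iteration 1:
  u = (-2 - (3)·1.700 - (3)·-0.600) / (-7) = 0.757
  v = (9 - (1)·0.757 - (-3)·-0.600) / (5) = 1.289
  w = (11 - (2)·0.757 - (-3)·1.289) / (7) = 1.908
Iteration 2:
  u = (-2 - (3)·1.289 - (3)·1.908) / (-7) = 1.656
  v = (9 - (1)·1.656 - (-3)·1.908) / (5) = 2.614
  w = (11 - (2)·1.656 - (-3)·2.614) / (7) = 2.219

(1.656, 2.614, 2.219)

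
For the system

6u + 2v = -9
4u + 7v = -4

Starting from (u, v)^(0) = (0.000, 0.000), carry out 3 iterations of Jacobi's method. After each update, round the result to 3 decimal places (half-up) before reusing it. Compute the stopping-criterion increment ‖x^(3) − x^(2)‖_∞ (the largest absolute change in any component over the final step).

0.285

Iteration 1:
  u = (-9 - (2)·0.000) / (6) = -1.500
  v = (-4 - (4)·0.000) / (7) = -0.571
Iteration 2:
  u = (-9 - (2)·-0.571) / (6) = -1.310
  v = (-4 - (4)·-1.500) / (7) = 0.286
Iteration 3:
  u = (-9 - (2)·0.286) / (6) = -1.595
  v = (-4 - (4)·-1.310) / (7) = 0.177
Change: (-0.285, -0.109) → max |·| = 0.285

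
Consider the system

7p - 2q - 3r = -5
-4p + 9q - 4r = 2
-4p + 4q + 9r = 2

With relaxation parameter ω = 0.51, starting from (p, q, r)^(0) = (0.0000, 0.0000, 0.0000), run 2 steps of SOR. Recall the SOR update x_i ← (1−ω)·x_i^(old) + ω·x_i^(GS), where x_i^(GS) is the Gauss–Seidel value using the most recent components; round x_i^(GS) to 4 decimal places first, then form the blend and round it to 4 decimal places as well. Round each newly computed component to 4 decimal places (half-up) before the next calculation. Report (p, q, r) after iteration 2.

(-0.5331, 0.0130, 0.0012)

Iteration 1:
  p: GS value = (-5 - (-2)·0.0000 - (-3)·0.0000) / (7) = -0.7143;  p ← (1−ω)·0.0000 + ω·-0.7143 = -0.3643
  q: GS value = (2 - (-4)·-0.3643 - (-4)·0.0000) / (9) = 0.0603;  q ← (1−ω)·0.0000 + ω·0.0603 = 0.0308
  r: GS value = (2 - (-4)·-0.3643 - (4)·0.0308) / (9) = 0.0466;  r ← (1−ω)·0.0000 + ω·0.0466 = 0.0238
Iteration 2:
  p: GS value = (-5 - (-2)·0.0308 - (-3)·0.0238) / (7) = -0.6953;  p ← (1−ω)·-0.3643 + ω·-0.6953 = -0.5331
  q: GS value = (2 - (-4)·-0.5331 - (-4)·0.0238) / (9) = -0.0041;  q ← (1−ω)·0.0308 + ω·-0.0041 = 0.0130
  r: GS value = (2 - (-4)·-0.5331 - (4)·0.0130) / (9) = -0.0205;  r ← (1−ω)·0.0238 + ω·-0.0205 = 0.0012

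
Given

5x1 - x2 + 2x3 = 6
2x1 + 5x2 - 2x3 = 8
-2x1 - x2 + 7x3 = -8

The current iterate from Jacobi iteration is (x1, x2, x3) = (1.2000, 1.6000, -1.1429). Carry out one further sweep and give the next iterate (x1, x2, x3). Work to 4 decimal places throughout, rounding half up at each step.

One sweep:
  x1 = (6 - (-1)·1.6000 - (2)·-1.1429) / (5) = 1.9772
  x2 = (8 - (2)·1.2000 - (-2)·-1.1429) / (5) = 0.6628
  x3 = (-8 - (-2)·1.2000 - (-1)·1.6000) / (7) = -0.5714

(1.9772, 0.6628, -0.5714)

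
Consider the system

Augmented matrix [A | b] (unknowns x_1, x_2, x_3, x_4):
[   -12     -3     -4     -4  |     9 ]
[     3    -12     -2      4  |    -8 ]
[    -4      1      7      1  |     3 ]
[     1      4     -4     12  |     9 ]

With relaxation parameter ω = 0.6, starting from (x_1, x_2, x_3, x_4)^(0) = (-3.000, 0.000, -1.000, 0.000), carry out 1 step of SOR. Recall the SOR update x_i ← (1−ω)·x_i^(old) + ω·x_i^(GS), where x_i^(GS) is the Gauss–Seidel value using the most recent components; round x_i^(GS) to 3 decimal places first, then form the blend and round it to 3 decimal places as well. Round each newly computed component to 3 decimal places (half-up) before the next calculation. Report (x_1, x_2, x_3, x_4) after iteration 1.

(-1.450, 0.283, -0.664, 0.333)

Iteration 1:
  x_1: GS value = (9 - (-3)·0.000 - (-4)·-1.000 - (-4)·0.000) / (-12) = -0.417;  x_1 ← (1−ω)·-3.000 + ω·-0.417 = -1.450
  x_2: GS value = (-8 - (3)·-1.450 - (-2)·-1.000 - (4)·0.000) / (-12) = 0.471;  x_2 ← (1−ω)·0.000 + ω·0.471 = 0.283
  x_3: GS value = (3 - (-4)·-1.450 - (1)·0.283 - (1)·0.000) / (7) = -0.440;  x_3 ← (1−ω)·-1.000 + ω·-0.440 = -0.664
  x_4: GS value = (9 - (1)·-1.450 - (4)·0.283 - (-4)·-0.664) / (12) = 0.555;  x_4 ← (1−ω)·0.000 + ω·0.555 = 0.333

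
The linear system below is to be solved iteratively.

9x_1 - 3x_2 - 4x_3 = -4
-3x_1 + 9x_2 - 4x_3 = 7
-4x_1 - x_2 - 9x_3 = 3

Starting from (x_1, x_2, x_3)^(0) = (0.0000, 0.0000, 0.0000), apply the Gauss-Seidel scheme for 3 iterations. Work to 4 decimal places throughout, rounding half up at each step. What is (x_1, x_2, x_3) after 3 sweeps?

(-0.3642, 0.5441, -0.2319)

Iteration 1:
  x_1 = (-4 - (-3)·0.0000 - (-4)·0.0000) / (9) = -0.4444
  x_2 = (7 - (-3)·-0.4444 - (-4)·0.0000) / (9) = 0.6296
  x_3 = (3 - (-4)·-0.4444 - (-1)·0.6296) / (-9) = -0.2058
Iteration 2:
  x_1 = (-4 - (-3)·0.6296 - (-4)·-0.2058) / (9) = -0.3260
  x_2 = (7 - (-3)·-0.3260 - (-4)·-0.2058) / (9) = 0.5776
  x_3 = (3 - (-4)·-0.3260 - (-1)·0.5776) / (-9) = -0.2526
Iteration 3:
  x_1 = (-4 - (-3)·0.5776 - (-4)·-0.2526) / (9) = -0.3642
  x_2 = (7 - (-3)·-0.3642 - (-4)·-0.2526) / (9) = 0.5441
  x_3 = (3 - (-4)·-0.3642 - (-1)·0.5441) / (-9) = -0.2319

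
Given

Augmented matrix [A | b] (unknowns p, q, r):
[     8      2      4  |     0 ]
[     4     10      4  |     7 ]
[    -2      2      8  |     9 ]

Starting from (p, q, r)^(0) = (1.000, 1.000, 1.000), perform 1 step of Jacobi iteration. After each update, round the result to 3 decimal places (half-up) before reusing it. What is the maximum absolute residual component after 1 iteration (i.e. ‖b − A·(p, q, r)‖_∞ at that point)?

Iteration 1:
  p = (0 - (2)·1.000 - (4)·1.000) / (8) = -0.750
  q = (7 - (4)·1.000 - (4)·1.000) / (10) = -0.100
  r = (9 - (-2)·1.000 - (2)·1.000) / (8) = 1.125
Residual b − A·x = (1.700, 6.500, -1.300); ∞-norm = 6.500

6.500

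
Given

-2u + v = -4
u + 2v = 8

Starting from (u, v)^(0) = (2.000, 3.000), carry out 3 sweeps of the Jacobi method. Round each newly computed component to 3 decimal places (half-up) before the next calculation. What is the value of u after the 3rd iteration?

3.125

Iteration 1:
  u = (-4 - (1)·3.000) / (-2) = 3.500
  v = (8 - (1)·2.000) / (2) = 3.000
Iteration 2:
  u = (-4 - (1)·3.000) / (-2) = 3.500
  v = (8 - (1)·3.500) / (2) = 2.250
Iteration 3:
  u = (-4 - (1)·2.250) / (-2) = 3.125
  v = (8 - (1)·3.500) / (2) = 2.250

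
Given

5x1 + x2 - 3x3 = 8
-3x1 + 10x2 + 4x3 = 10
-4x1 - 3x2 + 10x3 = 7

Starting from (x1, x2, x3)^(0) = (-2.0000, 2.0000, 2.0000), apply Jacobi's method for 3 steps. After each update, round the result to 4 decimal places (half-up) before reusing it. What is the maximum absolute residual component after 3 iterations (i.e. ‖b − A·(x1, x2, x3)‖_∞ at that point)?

1.7660

Iteration 1:
  x1 = (8 - (1)·2.0000 - (-3)·2.0000) / (5) = 2.4000
  x2 = (10 - (-3)·-2.0000 - (4)·2.0000) / (10) = -0.4000
  x3 = (7 - (-4)·-2.0000 - (-3)·2.0000) / (10) = 0.5000
Iteration 2:
  x1 = (8 - (1)·-0.4000 - (-3)·0.5000) / (5) = 1.9800
  x2 = (10 - (-3)·2.4000 - (4)·0.5000) / (10) = 1.5200
  x3 = (7 - (-4)·2.4000 - (-3)·-0.4000) / (10) = 1.5400
Iteration 3:
  x1 = (8 - (1)·1.5200 - (-3)·1.5400) / (5) = 2.2200
  x2 = (10 - (-3)·1.9800 - (4)·1.5400) / (10) = 0.9780
  x3 = (7 - (-4)·1.9800 - (-3)·1.5200) / (10) = 1.9480
Residual b − A·x = (1.7660, -0.9120, -0.6660); ∞-norm = 1.7660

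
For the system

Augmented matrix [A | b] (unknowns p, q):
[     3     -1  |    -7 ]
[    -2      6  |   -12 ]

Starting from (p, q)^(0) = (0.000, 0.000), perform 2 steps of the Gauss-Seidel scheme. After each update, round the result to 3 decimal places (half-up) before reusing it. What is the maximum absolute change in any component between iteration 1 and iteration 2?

0.926

Iteration 1:
  p = (-7 - (-1)·0.000) / (3) = -2.333
  q = (-12 - (-2)·-2.333) / (6) = -2.778
Iteration 2:
  p = (-7 - (-1)·-2.778) / (3) = -3.259
  q = (-12 - (-2)·-3.259) / (6) = -3.086
Change: (-0.926, -0.308) → max |·| = 0.926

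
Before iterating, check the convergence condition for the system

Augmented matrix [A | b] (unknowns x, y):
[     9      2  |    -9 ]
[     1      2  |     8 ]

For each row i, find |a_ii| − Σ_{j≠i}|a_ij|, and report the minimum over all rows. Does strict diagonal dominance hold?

row 1: |9| − (2) = 7
row 2: |2| − (1) = 1
minimum over rows = 1 → strictly diagonally dominant (convergence guaranteed)

1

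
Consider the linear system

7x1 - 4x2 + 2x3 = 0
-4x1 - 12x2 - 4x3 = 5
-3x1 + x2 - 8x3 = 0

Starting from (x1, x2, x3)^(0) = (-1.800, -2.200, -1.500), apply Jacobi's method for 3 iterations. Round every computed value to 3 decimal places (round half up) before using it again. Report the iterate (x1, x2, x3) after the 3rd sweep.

(-0.270, -0.641, -0.138)

Iteration 1:
  x1 = (0 - (-4)·-2.200 - (2)·-1.500) / (7) = -0.829
  x2 = (5 - (-4)·-1.800 - (-4)·-1.500) / (-12) = 0.683
  x3 = (0 - (-3)·-1.800 - (1)·-2.200) / (-8) = 0.400
Iteration 2:
  x1 = (0 - (-4)·0.683 - (2)·0.400) / (7) = 0.276
  x2 = (5 - (-4)·-0.829 - (-4)·0.400) / (-12) = -0.274
  x3 = (0 - (-3)·-0.829 - (1)·0.683) / (-8) = 0.396
Iteration 3:
  x1 = (0 - (-4)·-0.274 - (2)·0.396) / (7) = -0.270
  x2 = (5 - (-4)·0.276 - (-4)·0.396) / (-12) = -0.641
  x3 = (0 - (-3)·0.276 - (1)·-0.274) / (-8) = -0.138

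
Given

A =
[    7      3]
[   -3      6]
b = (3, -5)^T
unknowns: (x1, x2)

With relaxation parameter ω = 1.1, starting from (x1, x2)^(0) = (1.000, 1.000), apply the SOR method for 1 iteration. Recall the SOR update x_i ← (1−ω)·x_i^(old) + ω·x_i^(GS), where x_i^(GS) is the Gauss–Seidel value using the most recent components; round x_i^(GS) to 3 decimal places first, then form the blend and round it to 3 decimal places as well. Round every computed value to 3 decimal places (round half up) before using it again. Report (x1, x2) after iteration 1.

(-0.100, -1.071)

Iteration 1:
  x1: GS value = (3 - (3)·1.000) / (7) = 0.000;  x1 ← (1−ω)·1.000 + ω·0.000 = -0.100
  x2: GS value = (-5 - (-3)·-0.100) / (6) = -0.883;  x2 ← (1−ω)·1.000 + ω·-0.883 = -1.071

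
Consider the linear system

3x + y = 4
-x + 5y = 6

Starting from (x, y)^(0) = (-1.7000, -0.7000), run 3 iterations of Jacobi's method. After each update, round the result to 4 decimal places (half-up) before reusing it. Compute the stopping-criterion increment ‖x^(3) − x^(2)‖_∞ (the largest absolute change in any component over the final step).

Iteration 1:
  x = (4 - (1)·-0.7000) / (3) = 1.5667
  y = (6 - (-1)·-1.7000) / (5) = 0.8600
Iteration 2:
  x = (4 - (1)·0.8600) / (3) = 1.0467
  y = (6 - (-1)·1.5667) / (5) = 1.5133
Iteration 3:
  x = (4 - (1)·1.5133) / (3) = 0.8289
  y = (6 - (-1)·1.0467) / (5) = 1.4093
Change: (-0.2178, -0.1040) → max |·| = 0.2178

0.2178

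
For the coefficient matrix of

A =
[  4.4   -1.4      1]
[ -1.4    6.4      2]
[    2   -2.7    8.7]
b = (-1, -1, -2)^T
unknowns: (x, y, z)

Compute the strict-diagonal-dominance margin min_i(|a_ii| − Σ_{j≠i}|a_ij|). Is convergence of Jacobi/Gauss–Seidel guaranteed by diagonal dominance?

2

row 1: |4.4| − (1.4+1) = 2
row 2: |6.4| − (1.4+2) = 3
row 3: |8.7| − (2+2.7) = 4
minimum over rows = 2 → strictly diagonally dominant (convergence guaranteed)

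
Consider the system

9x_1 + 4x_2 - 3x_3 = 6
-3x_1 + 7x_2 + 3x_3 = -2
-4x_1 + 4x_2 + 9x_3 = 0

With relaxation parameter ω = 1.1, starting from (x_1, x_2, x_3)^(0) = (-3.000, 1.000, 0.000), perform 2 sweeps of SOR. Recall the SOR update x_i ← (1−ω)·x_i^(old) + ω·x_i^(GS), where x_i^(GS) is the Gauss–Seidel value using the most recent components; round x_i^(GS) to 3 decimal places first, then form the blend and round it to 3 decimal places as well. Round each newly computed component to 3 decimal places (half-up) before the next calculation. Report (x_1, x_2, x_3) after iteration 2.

(0.882, -0.045, 0.419)

Iteration 1:
  x_1: GS value = (6 - (4)·1.000 - (-3)·0.000) / (9) = 0.222;  x_1 ← (1−ω)·-3.000 + ω·0.222 = 0.544
  x_2: GS value = (-2 - (-3)·0.544 - (3)·0.000) / (7) = -0.053;  x_2 ← (1−ω)·1.000 + ω·-0.053 = -0.158
  x_3: GS value = (0 - (-4)·0.544 - (4)·-0.158) / (9) = 0.312;  x_3 ← (1−ω)·0.000 + ω·0.312 = 0.343
Iteration 2:
  x_1: GS value = (6 - (4)·-0.158 - (-3)·0.343) / (9) = 0.851;  x_1 ← (1−ω)·0.544 + ω·0.851 = 0.882
  x_2: GS value = (-2 - (-3)·0.882 - (3)·0.343) / (7) = -0.055;  x_2 ← (1−ω)·-0.158 + ω·-0.055 = -0.045
  x_3: GS value = (0 - (-4)·0.882 - (4)·-0.045) / (9) = 0.412;  x_3 ← (1−ω)·0.343 + ω·0.412 = 0.419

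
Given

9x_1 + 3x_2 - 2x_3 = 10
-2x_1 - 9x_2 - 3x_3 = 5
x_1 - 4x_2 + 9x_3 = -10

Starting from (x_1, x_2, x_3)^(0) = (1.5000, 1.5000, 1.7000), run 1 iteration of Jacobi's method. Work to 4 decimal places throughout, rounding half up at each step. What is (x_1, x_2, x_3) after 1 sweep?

(0.9889, -1.4556, -0.6111)

Iteration 1:
  x_1 = (10 - (3)·1.5000 - (-2)·1.7000) / (9) = 0.9889
  x_2 = (5 - (-2)·1.5000 - (-3)·1.7000) / (-9) = -1.4556
  x_3 = (-10 - (1)·1.5000 - (-4)·1.5000) / (9) = -0.6111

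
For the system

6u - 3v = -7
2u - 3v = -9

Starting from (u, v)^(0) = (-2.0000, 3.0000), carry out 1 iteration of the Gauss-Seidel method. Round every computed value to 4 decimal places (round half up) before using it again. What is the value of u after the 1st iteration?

0.3333

Iteration 1:
  u = (-7 - (-3)·3.0000) / (6) = 0.3333
  v = (-9 - (2)·0.3333) / (-3) = 3.2222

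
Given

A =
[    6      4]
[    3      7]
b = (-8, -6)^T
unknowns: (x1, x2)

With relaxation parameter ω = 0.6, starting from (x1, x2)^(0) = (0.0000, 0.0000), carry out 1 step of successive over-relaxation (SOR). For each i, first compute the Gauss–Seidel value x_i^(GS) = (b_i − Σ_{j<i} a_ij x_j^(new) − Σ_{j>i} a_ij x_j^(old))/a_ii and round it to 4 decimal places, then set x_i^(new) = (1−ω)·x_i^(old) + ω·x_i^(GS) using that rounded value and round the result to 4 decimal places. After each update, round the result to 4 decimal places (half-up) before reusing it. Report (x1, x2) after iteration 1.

(-0.8000, -0.3086)

Iteration 1:
  x1: GS value = (-8 - (4)·0.0000) / (6) = -1.3333;  x1 ← (1−ω)·0.0000 + ω·-1.3333 = -0.8000
  x2: GS value = (-6 - (3)·-0.8000) / (7) = -0.5143;  x2 ← (1−ω)·0.0000 + ω·-0.5143 = -0.3086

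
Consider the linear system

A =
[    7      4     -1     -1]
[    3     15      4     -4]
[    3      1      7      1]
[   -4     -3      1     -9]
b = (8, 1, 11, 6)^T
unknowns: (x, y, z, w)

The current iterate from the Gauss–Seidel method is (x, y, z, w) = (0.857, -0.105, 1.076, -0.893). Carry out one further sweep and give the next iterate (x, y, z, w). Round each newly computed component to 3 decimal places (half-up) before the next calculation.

One sweep:
  x = (8 - (4)·-0.105 - (-1)·1.076 - (-1)·-0.893) / (7) = 1.229
  y = (1 - (3)·1.229 - (4)·1.076 - (-4)·-0.893) / (15) = -0.704
  z = (11 - (3)·1.229 - (1)·-0.704 - (1)·-0.893) / (7) = 1.273
  w = (6 - (-4)·1.229 - (-3)·-0.704 - (1)·1.273) / (-9) = -0.837

(1.229, -0.704, 1.273, -0.837)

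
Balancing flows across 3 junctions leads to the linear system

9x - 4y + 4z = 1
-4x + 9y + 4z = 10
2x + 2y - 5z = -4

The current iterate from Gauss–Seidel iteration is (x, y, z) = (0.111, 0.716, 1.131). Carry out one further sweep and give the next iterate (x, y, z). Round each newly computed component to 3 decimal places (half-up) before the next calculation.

(-0.073, 0.576, 1.001)

One sweep:
  x = (1 - (-4)·0.716 - (4)·1.131) / (9) = -0.073
  y = (10 - (-4)·-0.073 - (4)·1.131) / (9) = 0.576
  z = (-4 - (2)·-0.073 - (2)·0.576) / (-5) = 1.001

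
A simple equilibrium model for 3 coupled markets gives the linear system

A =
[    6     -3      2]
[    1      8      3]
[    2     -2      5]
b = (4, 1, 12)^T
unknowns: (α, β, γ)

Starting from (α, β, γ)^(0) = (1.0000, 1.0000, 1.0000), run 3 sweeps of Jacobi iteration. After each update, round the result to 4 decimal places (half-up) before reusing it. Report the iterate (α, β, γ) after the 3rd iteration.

(-0.4118, -0.5537, 2.1766)

Iteration 1:
  α = (4 - (-3)·1.0000 - (2)·1.0000) / (6) = 0.8333
  β = (1 - (1)·1.0000 - (3)·1.0000) / (8) = -0.3750
  γ = (12 - (2)·1.0000 - (-2)·1.0000) / (5) = 2.4000
Iteration 2:
  α = (4 - (-3)·-0.3750 - (2)·2.4000) / (6) = -0.3208
  β = (1 - (1)·0.8333 - (3)·2.4000) / (8) = -0.8792
  γ = (12 - (2)·0.8333 - (-2)·-0.3750) / (5) = 1.9167
Iteration 3:
  α = (4 - (-3)·-0.8792 - (2)·1.9167) / (6) = -0.4118
  β = (1 - (1)·-0.3208 - (3)·1.9167) / (8) = -0.5537
  γ = (12 - (2)·-0.3208 - (-2)·-0.8792) / (5) = 2.1766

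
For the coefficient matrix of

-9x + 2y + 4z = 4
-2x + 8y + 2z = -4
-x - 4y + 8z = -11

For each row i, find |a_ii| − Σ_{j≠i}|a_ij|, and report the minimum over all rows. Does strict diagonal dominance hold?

row 1: |-9| − (2+4) = 3
row 2: |8| − (2+2) = 4
row 3: |8| − (1+4) = 3
minimum over rows = 3 → strictly diagonally dominant (convergence guaranteed)

3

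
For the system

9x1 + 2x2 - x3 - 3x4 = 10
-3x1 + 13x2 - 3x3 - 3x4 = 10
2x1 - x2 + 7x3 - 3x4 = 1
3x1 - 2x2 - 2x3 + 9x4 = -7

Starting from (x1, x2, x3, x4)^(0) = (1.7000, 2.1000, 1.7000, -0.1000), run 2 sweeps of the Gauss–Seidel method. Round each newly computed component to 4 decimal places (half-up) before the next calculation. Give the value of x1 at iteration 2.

0.5781

Iteration 1:
  x1 = (10 - (2)·2.1000 - (-1)·1.7000 - (-3)·-0.1000) / (9) = 0.8000
  x2 = (10 - (-3)·0.8000 - (-3)·1.7000 - (-3)·-0.1000) / (13) = 1.3231
  x3 = (1 - (2)·0.8000 - (-1)·1.3231 - (-3)·-0.1000) / (7) = 0.0604
  x4 = (-7 - (3)·0.8000 - (-2)·1.3231 - (-2)·0.0604) / (9) = -0.7370
Iteration 2:
  x1 = (10 - (2)·1.3231 - (-1)·0.0604 - (-3)·-0.7370) / (9) = 0.5781
  x2 = (10 - (-3)·0.5781 - (-3)·0.0604 - (-3)·-0.7370) / (13) = 0.7465
  x3 = (1 - (2)·0.5781 - (-1)·0.7465 - (-3)·-0.7370) / (7) = -0.2315
  x4 = (-7 - (3)·0.5781 - (-2)·0.7465 - (-2)·-0.2315) / (9) = -0.8560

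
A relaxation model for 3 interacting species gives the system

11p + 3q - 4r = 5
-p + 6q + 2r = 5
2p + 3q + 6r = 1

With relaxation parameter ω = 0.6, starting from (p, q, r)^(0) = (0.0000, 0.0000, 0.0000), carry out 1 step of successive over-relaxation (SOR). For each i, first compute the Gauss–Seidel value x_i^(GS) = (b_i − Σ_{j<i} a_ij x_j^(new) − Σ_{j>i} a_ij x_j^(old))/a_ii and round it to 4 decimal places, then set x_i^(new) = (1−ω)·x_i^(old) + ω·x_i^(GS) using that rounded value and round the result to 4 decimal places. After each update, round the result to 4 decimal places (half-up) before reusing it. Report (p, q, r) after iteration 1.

(0.2727, 0.5273, -0.1127)

Iteration 1:
  p: GS value = (5 - (3)·0.0000 - (-4)·0.0000) / (11) = 0.4545;  p ← (1−ω)·0.0000 + ω·0.4545 = 0.2727
  q: GS value = (5 - (-1)·0.2727 - (2)·0.0000) / (6) = 0.8788;  q ← (1−ω)·0.0000 + ω·0.8788 = 0.5273
  r: GS value = (1 - (2)·0.2727 - (3)·0.5273) / (6) = -0.1879;  r ← (1−ω)·0.0000 + ω·-0.1879 = -0.1127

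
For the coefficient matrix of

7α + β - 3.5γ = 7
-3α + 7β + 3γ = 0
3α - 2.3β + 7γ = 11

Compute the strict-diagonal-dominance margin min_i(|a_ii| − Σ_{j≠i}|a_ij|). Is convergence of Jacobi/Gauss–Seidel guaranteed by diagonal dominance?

row 1: |7| − (1+3.5) = 2.5
row 2: |7| − (3+3) = 1
row 3: |7| − (3+2.3) = 1.7
minimum over rows = 1 → strictly diagonally dominant (convergence guaranteed)

1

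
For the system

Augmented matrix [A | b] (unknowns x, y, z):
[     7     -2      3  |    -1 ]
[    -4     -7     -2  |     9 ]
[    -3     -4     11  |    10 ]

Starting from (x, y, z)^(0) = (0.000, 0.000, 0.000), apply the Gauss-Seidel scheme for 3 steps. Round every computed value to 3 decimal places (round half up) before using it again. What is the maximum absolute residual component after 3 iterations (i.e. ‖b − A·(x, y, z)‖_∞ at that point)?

Iteration 1:
  x = (-1 - (-2)·0.000 - (3)·0.000) / (7) = -0.143
  y = (9 - (-4)·-0.143 - (-2)·0.000) / (-7) = -1.204
  z = (10 - (-3)·-0.143 - (-4)·-1.204) / (11) = 0.432
Iteration 2:
  x = (-1 - (-2)·-1.204 - (3)·0.432) / (7) = -0.672
  y = (9 - (-4)·-0.672 - (-2)·0.432) / (-7) = -1.025
  z = (10 - (-3)·-0.672 - (-4)·-1.025) / (11) = 0.353
Iteration 3:
  x = (-1 - (-2)·-1.025 - (3)·0.353) / (7) = -0.587
  y = (9 - (-4)·-0.587 - (-2)·0.353) / (-7) = -1.051
  z = (10 - (-3)·-0.587 - (-4)·-1.051) / (11) = 0.367
Residual b − A·x = (-0.094, 0.029, -0.002); ∞-norm = 0.094

0.094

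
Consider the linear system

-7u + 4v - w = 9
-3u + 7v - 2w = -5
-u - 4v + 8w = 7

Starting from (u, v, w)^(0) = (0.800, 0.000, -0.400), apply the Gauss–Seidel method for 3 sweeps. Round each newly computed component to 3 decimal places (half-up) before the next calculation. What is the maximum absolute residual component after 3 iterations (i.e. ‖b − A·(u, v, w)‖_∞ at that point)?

Iteration 1:
  u = (9 - (4)·0.000 - (-1)·-0.400) / (-7) = -1.229
  v = (-5 - (-3)·-1.229 - (-2)·-0.400) / (7) = -1.355
  w = (7 - (-1)·-1.229 - (-4)·-1.355) / (8) = 0.044
Iteration 2:
  u = (9 - (4)·-1.355 - (-1)·0.044) / (-7) = -2.066
  v = (-5 - (-3)·-2.066 - (-2)·0.044) / (7) = -1.587
  w = (7 - (-1)·-2.066 - (-4)·-1.587) / (8) = -0.177
Iteration 3:
  u = (9 - (4)·-1.587 - (-1)·-0.177) / (-7) = -2.167
  v = (-5 - (-3)·-2.167 - (-2)·-0.177) / (7) = -1.694
  w = (7 - (-1)·-2.167 - (-4)·-1.694) / (8) = -0.243
Residual b − A·x = (0.364, -0.129, 0.001); ∞-norm = 0.364

0.364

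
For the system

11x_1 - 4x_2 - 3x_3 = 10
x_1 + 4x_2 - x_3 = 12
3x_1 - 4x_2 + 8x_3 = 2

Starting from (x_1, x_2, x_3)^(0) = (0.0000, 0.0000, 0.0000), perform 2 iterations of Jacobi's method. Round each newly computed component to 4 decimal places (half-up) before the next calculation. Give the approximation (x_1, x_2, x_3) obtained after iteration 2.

(2.0682, 2.8352, 1.4091)

Iteration 1:
  x_1 = (10 - (-4)·0.0000 - (-3)·0.0000) / (11) = 0.9091
  x_2 = (12 - (1)·0.0000 - (-1)·0.0000) / (4) = 3.0000
  x_3 = (2 - (3)·0.0000 - (-4)·0.0000) / (8) = 0.2500
Iteration 2:
  x_1 = (10 - (-4)·3.0000 - (-3)·0.2500) / (11) = 2.0682
  x_2 = (12 - (1)·0.9091 - (-1)·0.2500) / (4) = 2.8352
  x_3 = (2 - (3)·0.9091 - (-4)·3.0000) / (8) = 1.4091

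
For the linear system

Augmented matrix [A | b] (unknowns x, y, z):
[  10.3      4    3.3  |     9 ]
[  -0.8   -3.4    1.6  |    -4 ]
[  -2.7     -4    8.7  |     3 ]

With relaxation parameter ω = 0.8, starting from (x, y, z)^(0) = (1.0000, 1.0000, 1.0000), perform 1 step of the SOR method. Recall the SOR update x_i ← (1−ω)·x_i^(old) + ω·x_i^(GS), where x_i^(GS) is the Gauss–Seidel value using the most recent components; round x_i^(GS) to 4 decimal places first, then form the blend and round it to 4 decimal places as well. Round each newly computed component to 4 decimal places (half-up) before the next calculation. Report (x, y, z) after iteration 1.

(0.3320, 1.4551, 1.0935)

Iteration 1:
  x: GS value = (9 - (4)·1.0000 - (3.3)·1.0000) / (10.3) = 0.1650;  x ← (1−ω)·1.0000 + ω·0.1650 = 0.3320
  y: GS value = (-4 - (-0.8)·0.3320 - (1.6)·1.0000) / (-3.4) = 1.5689;  y ← (1−ω)·1.0000 + ω·1.5689 = 1.4551
  z: GS value = (3 - (-2.7)·0.3320 - (-4)·1.4551) / (8.7) = 1.1169;  z ← (1−ω)·1.0000 + ω·1.1169 = 1.0935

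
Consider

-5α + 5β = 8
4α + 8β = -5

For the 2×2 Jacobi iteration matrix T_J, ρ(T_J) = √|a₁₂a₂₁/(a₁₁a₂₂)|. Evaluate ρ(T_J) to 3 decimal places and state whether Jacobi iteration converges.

a₁₂a₂₁/(a₁₁a₂₂) = (5)·(4) / ((-5)·(8)) = -0.500000
ρ = √|-0.500000| = √0.500000 = 0.707
ρ < 1, so Jacobi converges

0.707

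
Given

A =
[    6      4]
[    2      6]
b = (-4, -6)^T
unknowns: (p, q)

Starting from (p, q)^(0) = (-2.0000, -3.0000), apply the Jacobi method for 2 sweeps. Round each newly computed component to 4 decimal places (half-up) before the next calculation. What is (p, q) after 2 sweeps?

Iteration 1:
  p = (-4 - (4)·-3.0000) / (6) = 1.3333
  q = (-6 - (2)·-2.0000) / (6) = -0.3333
Iteration 2:
  p = (-4 - (4)·-0.3333) / (6) = -0.4445
  q = (-6 - (2)·1.3333) / (6) = -1.4444

(-0.4445, -1.4444)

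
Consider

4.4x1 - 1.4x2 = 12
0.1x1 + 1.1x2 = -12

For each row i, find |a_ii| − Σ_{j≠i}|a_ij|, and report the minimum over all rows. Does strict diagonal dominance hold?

1

row 1: |4.4| − (1.4) = 3
row 2: |1.1| − (0.1) = 1
minimum over rows = 1 → strictly diagonally dominant (convergence guaranteed)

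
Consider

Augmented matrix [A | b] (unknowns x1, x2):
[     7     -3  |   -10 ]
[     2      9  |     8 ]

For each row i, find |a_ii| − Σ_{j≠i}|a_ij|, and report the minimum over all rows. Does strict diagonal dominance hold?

row 1: |7| − (3) = 4
row 2: |9| − (2) = 7
minimum over rows = 4 → strictly diagonally dominant (convergence guaranteed)

4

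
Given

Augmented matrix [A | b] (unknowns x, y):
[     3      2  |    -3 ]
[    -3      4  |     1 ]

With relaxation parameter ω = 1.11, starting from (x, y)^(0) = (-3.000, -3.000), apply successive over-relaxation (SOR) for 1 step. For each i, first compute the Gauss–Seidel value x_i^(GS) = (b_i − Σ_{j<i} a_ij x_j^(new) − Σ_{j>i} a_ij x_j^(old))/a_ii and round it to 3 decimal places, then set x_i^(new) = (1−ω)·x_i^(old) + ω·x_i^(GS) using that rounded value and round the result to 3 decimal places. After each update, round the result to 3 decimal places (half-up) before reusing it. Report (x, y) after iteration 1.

(1.440, 1.806)

Iteration 1:
  x: GS value = (-3 - (2)·-3.000) / (3) = 1.000;  x ← (1−ω)·-3.000 + ω·1.000 = 1.440
  y: GS value = (1 - (-3)·1.440) / (4) = 1.330;  y ← (1−ω)·-3.000 + ω·1.330 = 1.806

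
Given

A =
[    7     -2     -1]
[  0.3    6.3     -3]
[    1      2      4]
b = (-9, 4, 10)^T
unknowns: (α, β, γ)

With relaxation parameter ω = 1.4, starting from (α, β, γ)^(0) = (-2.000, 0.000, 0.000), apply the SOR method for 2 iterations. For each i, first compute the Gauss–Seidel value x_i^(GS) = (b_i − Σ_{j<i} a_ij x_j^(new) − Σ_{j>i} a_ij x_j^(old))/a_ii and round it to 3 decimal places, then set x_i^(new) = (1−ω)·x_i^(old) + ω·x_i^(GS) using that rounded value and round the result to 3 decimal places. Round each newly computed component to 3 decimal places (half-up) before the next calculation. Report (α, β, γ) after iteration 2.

(-0.381, 2.653, 0.504)

Iteration 1:
  α: GS value = (-9 - (-2)·0.000 - (-1)·0.000) / (7) = -1.286;  α ← (1−ω)·-2.000 + ω·-1.286 = -1.000
  β: GS value = (4 - (0.3)·-1.000 - (-3)·0.000) / (6.3) = 0.683;  β ← (1−ω)·0.000 + ω·0.683 = 0.956
  γ: GS value = (10 - (1)·-1.000 - (2)·0.956) / (4) = 2.272;  γ ← (1−ω)·0.000 + ω·2.272 = 3.181
Iteration 2:
  α: GS value = (-9 - (-2)·0.956 - (-1)·3.181) / (7) = -0.558;  α ← (1−ω)·-1.000 + ω·-0.558 = -0.381
  β: GS value = (4 - (0.3)·-0.381 - (-3)·3.181) / (6.3) = 2.168;  β ← (1−ω)·0.956 + ω·2.168 = 2.653
  γ: GS value = (10 - (1)·-0.381 - (2)·2.653) / (4) = 1.269;  γ ← (1−ω)·3.181 + ω·1.269 = 0.504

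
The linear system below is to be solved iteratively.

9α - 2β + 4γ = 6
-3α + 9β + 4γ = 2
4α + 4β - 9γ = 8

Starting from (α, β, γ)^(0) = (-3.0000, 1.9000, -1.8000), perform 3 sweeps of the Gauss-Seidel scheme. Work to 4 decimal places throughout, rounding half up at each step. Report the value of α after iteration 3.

0.9216

Iteration 1:
  α = (6 - (-2)·1.9000 - (4)·-1.8000) / (9) = 1.8889
  β = (2 - (-3)·1.8889 - (4)·-1.8000) / (9) = 1.6519
  γ = (8 - (4)·1.8889 - (4)·1.6519) / (-9) = 0.6848
Iteration 2:
  α = (6 - (-2)·1.6519 - (4)·0.6848) / (9) = 0.7294
  β = (2 - (-3)·0.7294 - (4)·0.6848) / (9) = 0.1610
  γ = (8 - (4)·0.7294 - (4)·0.1610) / (-9) = -0.4932
Iteration 3:
  α = (6 - (-2)·0.1610 - (4)·-0.4932) / (9) = 0.9216
  β = (2 - (-3)·0.9216 - (4)·-0.4932) / (9) = 0.7486
  γ = (8 - (4)·0.9216 - (4)·0.7486) / (-9) = -0.1466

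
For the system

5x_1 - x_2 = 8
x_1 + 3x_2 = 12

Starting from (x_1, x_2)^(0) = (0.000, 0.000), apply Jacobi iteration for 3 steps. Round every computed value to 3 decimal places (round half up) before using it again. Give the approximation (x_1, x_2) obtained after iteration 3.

(2.293, 3.200)

Iteration 1:
  x_1 = (8 - (-1)·0.000) / (5) = 1.600
  x_2 = (12 - (1)·0.000) / (3) = 4.000
Iteration 2:
  x_1 = (8 - (-1)·4.000) / (5) = 2.400
  x_2 = (12 - (1)·1.600) / (3) = 3.467
Iteration 3:
  x_1 = (8 - (-1)·3.467) / (5) = 2.293
  x_2 = (12 - (1)·2.400) / (3) = 3.200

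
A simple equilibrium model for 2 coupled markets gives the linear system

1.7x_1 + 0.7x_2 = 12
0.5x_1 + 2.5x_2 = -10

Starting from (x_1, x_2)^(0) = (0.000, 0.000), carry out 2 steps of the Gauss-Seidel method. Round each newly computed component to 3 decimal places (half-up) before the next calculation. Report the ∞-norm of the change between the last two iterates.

2.228

Iteration 1:
  x_1 = (12 - (0.7)·0.000) / (1.7) = 7.059
  x_2 = (-10 - (0.5)·7.059) / (2.5) = -5.412
Iteration 2:
  x_1 = (12 - (0.7)·-5.412) / (1.7) = 9.287
  x_2 = (-10 - (0.5)·9.287) / (2.5) = -5.857
Change: (2.228, -0.445) → max |·| = 2.228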